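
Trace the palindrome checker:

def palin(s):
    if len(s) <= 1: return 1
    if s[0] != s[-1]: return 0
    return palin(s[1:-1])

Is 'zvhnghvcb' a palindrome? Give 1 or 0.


palin('zvhnghvcb'): s[0]='z' != s[-1]='b' -> return 0
Result: 0 (not a palindrome)

0


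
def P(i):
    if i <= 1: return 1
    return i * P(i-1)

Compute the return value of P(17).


P(17)
= 17 * P(16)
= 17 * 16 * P(15)
= 17 * 16 * 15 * P(14)
= 17 * 16 * 15 * 14 * P(13)
= 17 * 16 * 15 * 14 * 13 * P(12)
= 17 * 16 * 15 * 14 * 13 * 12 * P(11)
= 17 * 16 * 15 * 14 * 13 * 12 * 11 * P(10)
= 17 * 16 * 15 * 14 * 13 * 12 * 11 * 10 * P(9)
= 17 * 16 * 15 * 14 * 13 * 12 * 11 * 10 * 9 * P(8)
= 17 * 16 * 15 * 14 * 13 * 12 * 11 * 10 * 9 * 8 * P(7)
= 17 * 16 * 15 * 14 * 13 * 12 * 11 * 10 * 9 * 8 * 7 * P(6)
= 17 * 16 * 15 * 14 * 13 * 12 * 11 * 10 * 9 * 8 * 7 * 6 * P(5)
= 17 * 16 * 15 * 14 * 13 * 12 * 11 * 10 * 9 * 8 * 7 * 6 * 5 * P(4)
= 17 * 16 * 15 * 14 * 13 * 12 * 11 * 10 * 9 * 8 * 7 * 6 * 5 * 4 * P(3)
= 17 * 16 * 15 * 14 * 13 * 12 * 11 * 10 * 9 * 8 * 7 * 6 * 5 * 4 * 3 * P(2)
= 17 * 16 * 15 * 14 * 13 * 12 * 11 * 10 * 9 * 8 * 7 * 6 * 5 * 4 * 3 * 2 * P(1)
= 17 * 16 * 15 * 14 * 13 * 12 * 11 * 10 * 9 * 8 * 7 * 6 * 5 * 4 * 3 * 2 * 1
= 355687428096000

355687428096000


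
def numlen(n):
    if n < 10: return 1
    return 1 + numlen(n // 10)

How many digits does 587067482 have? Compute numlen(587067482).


numlen(587067482) = 1 + numlen(58706748)
numlen(58706748) = 1 + numlen(5870674)
numlen(5870674) = 1 + numlen(587067)
numlen(587067) = 1 + numlen(58706)
numlen(58706) = 1 + numlen(5870)
numlen(5870) = 1 + numlen(587)
numlen(587) = 1 + numlen(58)
numlen(58) = 1 + numlen(5)
numlen(5) = 1  (base case: 5 < 10)
Unwinding: 1 + 1 + 1 + 1 + 1 + 1 + 1 + 1 + 1 = 9

9


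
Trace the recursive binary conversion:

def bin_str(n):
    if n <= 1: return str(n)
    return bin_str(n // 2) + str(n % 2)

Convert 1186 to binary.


bin_str(1186) = bin_str(593) + '0'
bin_str(593) = bin_str(296) + '1'
bin_str(296) = bin_str(148) + '0'
bin_str(148) = bin_str(74) + '0'
bin_str(74) = bin_str(37) + '0'
bin_str(37) = bin_str(18) + '1'
bin_str(18) = bin_str(9) + '0'
bin_str(9) = bin_str(4) + '1'
bin_str(4) = bin_str(2) + '0'
bin_str(2) = bin_str(1) + '0'
bin_str(1) = '1'  (base case)
Concatenating: '1' + '0' + '0' + '1' + '0' + '1' + '0' + '0' + '0' + '1' + '0' = '10010100010'

10010100010


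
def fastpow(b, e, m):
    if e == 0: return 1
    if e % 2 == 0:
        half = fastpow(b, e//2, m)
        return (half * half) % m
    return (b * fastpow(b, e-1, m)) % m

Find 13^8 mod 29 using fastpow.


fastpow(13, 8, 29): e is even, compute fastpow(13, 4, 29)
  fastpow(13, 4, 29): e is even, compute fastpow(13, 2, 29)
    fastpow(13, 2, 29): e is even, compute fastpow(13, 1, 29)
      fastpow(13, 1, 29): e is odd, compute fastpow(13, 0, 29)
        fastpow(13, 0, 29) = 1
      (13 * 1) % 29 = 13
    half=13, (13*13) % 29 = 24
  half=24, (24*24) % 29 = 25
half=25, (25*25) % 29 = 16

16


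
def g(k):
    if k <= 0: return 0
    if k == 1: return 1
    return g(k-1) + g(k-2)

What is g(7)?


Computing g(7) bottom-up:
g(0) = 0
g(1) = 1
g(2) = g(1) + g(0) = 1 + 0 = 1
g(3) = g(2) + g(1) = 1 + 1 = 2
g(4) = g(3) + g(2) = 2 + 1 = 3
g(5) = g(4) + g(3) = 3 + 2 = 5
g(6) = g(5) + g(4) = 5 + 3 = 8
g(7) = g(6) + g(5) = 8 + 5 = 13

13


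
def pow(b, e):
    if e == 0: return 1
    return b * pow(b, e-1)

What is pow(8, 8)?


pow(8, 8)
= 8 * pow(8, 7)
= 8 * 8 * pow(8, 6)
= 8 * 8 * 8 * pow(8, 5)
= 8 * 8 * 8 * 8 * pow(8, 4)
= 8 * 8 * 8 * 8 * 8 * pow(8, 3)
= 8 * 8 * 8 * 8 * 8 * 8 * pow(8, 2)
= 8 * 8 * 8 * 8 * 8 * 8 * 8 * pow(8, 1)
= 8 * 8 * 8 * 8 * 8 * 8 * 8 * 8 * pow(8, 0)
= 8 * 8 * 8 * 8 * 8 * 8 * 8 * 8 * 1
= 16777216

16777216


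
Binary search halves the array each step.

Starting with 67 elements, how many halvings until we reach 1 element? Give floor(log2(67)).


67 / 2 = 33
33 / 2 = 16
16 / 2 = 8
8 / 2 = 4
4 / 2 = 2
2 / 2 = 1
Reached 1 after 6 halvings

6


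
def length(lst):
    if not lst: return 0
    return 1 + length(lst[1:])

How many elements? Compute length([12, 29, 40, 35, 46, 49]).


length([12, 29, 40, 35, 46, 49]) = 1 + length([29, 40, 35, 46, 49])
length([29, 40, 35, 46, 49]) = 1 + length([40, 35, 46, 49])
length([40, 35, 46, 49]) = 1 + length([35, 46, 49])
length([35, 46, 49]) = 1 + length([46, 49])
length([46, 49]) = 1 + length([49])
length([49]) = 1 + length([])
length([]) = 0  (base case)
Unwinding: 1 + 1 + 1 + 1 + 1 + 1 + 0 = 6

6


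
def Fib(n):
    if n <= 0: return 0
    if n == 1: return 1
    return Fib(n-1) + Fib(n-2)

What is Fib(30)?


Computing Fib(30) bottom-up:
Fib(0) = 0
Fib(1) = 1
Fib(2) = Fib(1) + Fib(0) = 1 + 0 = 1
Fib(3) = Fib(2) + Fib(1) = 1 + 1 = 2
Fib(4) = Fib(3) + Fib(2) = 2 + 1 = 3
Fib(5) = Fib(4) + Fib(3) = 3 + 2 = 5
Fib(6) = Fib(5) + Fib(4) = 5 + 3 = 8
Fib(7) = Fib(6) + Fib(5) = 8 + 5 = 13
Fib(8) = Fib(7) + Fib(6) = 13 + 8 = 21
Fib(9) = Fib(8) + Fib(7) = 21 + 13 = 34
Fib(10) = Fib(9) + Fib(8) = 34 + 21 = 55
Fib(11) = Fib(10) + Fib(9) = 55 + 34 = 89
Fib(12) = Fib(11) + Fib(10) = 89 + 55 = 144
Fib(13) = Fib(12) + Fib(11) = 144 + 89 = 233
Fib(14) = Fib(13) + Fib(12) = 233 + 144 = 377
Fib(15) = Fib(14) + Fib(13) = 377 + 233 = 610
Fib(16) = Fib(15) + Fib(14) = 610 + 377 = 987
Fib(17) = Fib(16) + Fib(15) = 987 + 610 = 1597
Fib(18) = Fib(17) + Fib(16) = 1597 + 987 = 2584
Fib(19) = Fib(18) + Fib(17) = 2584 + 1597 = 4181
Fib(20) = Fib(19) + Fib(18) = 4181 + 2584 = 6765
Fib(21) = Fib(20) + Fib(19) = 6765 + 4181 = 10946
Fib(22) = Fib(21) + Fib(20) = 10946 + 6765 = 17711
Fib(23) = Fib(22) + Fib(21) = 17711 + 10946 = 28657
Fib(24) = Fib(23) + Fib(22) = 28657 + 17711 = 46368
Fib(25) = Fib(24) + Fib(23) = 46368 + 28657 = 75025
Fib(26) = Fib(25) + Fib(24) = 75025 + 46368 = 121393
Fib(27) = Fib(26) + Fib(25) = 121393 + 75025 = 196418
Fib(28) = Fib(27) + Fib(26) = 196418 + 121393 = 317811
Fib(29) = Fib(28) + Fib(27) = 317811 + 196418 = 514229
Fib(30) = Fib(29) + Fib(28) = 514229 + 317811 = 832040

832040


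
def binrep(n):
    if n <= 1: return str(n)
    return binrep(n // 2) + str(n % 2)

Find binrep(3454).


binrep(3454) = binrep(1727) + '0'
binrep(1727) = binrep(863) + '1'
binrep(863) = binrep(431) + '1'
binrep(431) = binrep(215) + '1'
binrep(215) = binrep(107) + '1'
binrep(107) = binrep(53) + '1'
binrep(53) = binrep(26) + '1'
binrep(26) = binrep(13) + '0'
binrep(13) = binrep(6) + '1'
binrep(6) = binrep(3) + '0'
binrep(3) = binrep(1) + '1'
binrep(1) = '1'  (base case)
Concatenating: '1' + '1' + '0' + '1' + '0' + '1' + '1' + '1' + '1' + '1' + '1' + '0' = '110101111110'

110101111110


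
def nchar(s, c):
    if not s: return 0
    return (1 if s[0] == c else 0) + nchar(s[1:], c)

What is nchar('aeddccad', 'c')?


s[0]='a' != 'c' -> 0
s[0]='e' != 'c' -> 0
s[0]='d' != 'c' -> 0
s[0]='d' != 'c' -> 0
s[0]='c' == 'c' -> 1
s[0]='c' == 'c' -> 1
s[0]='a' != 'c' -> 0
s[0]='d' != 'c' -> 0
Sum: 0 + 0 + 0 + 0 + 1 + 1 + 0 + 0 = 2

2


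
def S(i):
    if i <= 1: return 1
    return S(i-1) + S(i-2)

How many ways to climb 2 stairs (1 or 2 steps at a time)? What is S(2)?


Building up from base cases:
S(0) = 1
S(1) = 1
S(2) = S(1) + S(0) = 1 + 1 = 2

2


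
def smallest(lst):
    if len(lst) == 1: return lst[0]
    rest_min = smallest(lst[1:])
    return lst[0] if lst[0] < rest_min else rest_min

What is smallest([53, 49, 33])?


smallest([53, 49, 33]): compare 53 with smallest([49, 33])
smallest([49, 33]): compare 49 with smallest([33])
smallest([33]) = 33  (base case)
Compare 49 with 33 -> 33
Compare 53 with 33 -> 33

33


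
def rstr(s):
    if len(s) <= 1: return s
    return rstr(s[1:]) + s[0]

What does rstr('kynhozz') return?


rstr('kynhozz') = rstr('ynhozz') + 'k'
rstr('ynhozz') = rstr('nhozz') + 'y'
rstr('nhozz') = rstr('hozz') + 'n'
rstr('hozz') = rstr('ozz') + 'h'
rstr('ozz') = rstr('zz') + 'o'
rstr('zz') = rstr('z') + 'z'
rstr('z') = 'z'  (base case)
Concatenating: 'z' + 'z' + 'o' + 'h' + 'n' + 'y' + 'k' = 'zzohnyk'

zzohnyk


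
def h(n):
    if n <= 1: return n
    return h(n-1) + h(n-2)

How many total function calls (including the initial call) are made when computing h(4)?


Let C(n) = total calls for h(n)
C(0) = 1, C(1) = 1
C(2) = 1 + C(1) + C(0) = 1 + 1 + 1 = 3
C(3) = 1 + C(2) + C(1) = 1 + 3 + 1 = 5
C(4) = 1 + C(3) + C(2) = 1 + 5 + 3 = 9

9


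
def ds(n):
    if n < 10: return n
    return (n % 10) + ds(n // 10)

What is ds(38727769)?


ds(38727769) = 9 + ds(3872776)
ds(3872776) = 6 + ds(387277)
ds(387277) = 7 + ds(38727)
ds(38727) = 7 + ds(3872)
ds(3872) = 2 + ds(387)
ds(387) = 7 + ds(38)
ds(38) = 8 + ds(3)
ds(3) = 3  (base case)
Total: 9 + 6 + 7 + 7 + 2 + 7 + 8 + 3 = 49

49


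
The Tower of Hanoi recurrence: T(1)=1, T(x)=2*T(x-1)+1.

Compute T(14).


T(14) = 2 * T(13) + 1
T(13) = 2 * T(12) + 1
T(12) = 2 * T(11) + 1
T(11) = 2 * T(10) + 1
T(10) = 2 * T(9) + 1
T(9) = 2 * T(8) + 1
T(8) = 2 * T(7) + 1
T(7) = 2 * T(6) + 1
T(6) = 2 * T(5) + 1
T(5) = 2 * T(4) + 1
T(4) = 2 * T(3) + 1
T(3) = 2 * T(2) + 1
T(2) = 2 * T(1) + 1
T(1) = 1  (base case)
T(2) = 2 * 1 + 1 = 3
T(3) = 2 * 3 + 1 = 7
T(4) = 2 * 7 + 1 = 15
T(5) = 2 * 15 + 1 = 31
T(6) = 2 * 31 + 1 = 63
T(7) = 2 * 63 + 1 = 127
T(8) = 2 * 127 + 1 = 255
T(9) = 2 * 255 + 1 = 511
T(10) = 2 * 511 + 1 = 1023
T(11) = 2 * 1023 + 1 = 2047
T(12) = 2 * 2047 + 1 = 4095
T(13) = 2 * 4095 + 1 = 8191
T(14) = 2 * 8191 + 1 = 16383

16383


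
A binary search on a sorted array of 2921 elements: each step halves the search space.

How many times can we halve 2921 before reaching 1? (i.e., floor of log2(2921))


2921 / 2 = 1460
1460 / 2 = 730
730 / 2 = 365
365 / 2 = 182
182 / 2 = 91
91 / 2 = 45
45 / 2 = 22
22 / 2 = 11
11 / 2 = 5
5 / 2 = 2
2 / 2 = 1
Reached 1 after 11 halvings

11


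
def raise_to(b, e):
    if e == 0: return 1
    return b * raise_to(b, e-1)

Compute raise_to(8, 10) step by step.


raise_to(8, 10)
= 8 * raise_to(8, 9)
= 8 * 8 * raise_to(8, 8)
= 8 * 8 * 8 * raise_to(8, 7)
= 8 * 8 * 8 * 8 * raise_to(8, 6)
= 8 * 8 * 8 * 8 * 8 * raise_to(8, 5)
= 8 * 8 * 8 * 8 * 8 * 8 * raise_to(8, 4)
= 8 * 8 * 8 * 8 * 8 * 8 * 8 * raise_to(8, 3)
= 8 * 8 * 8 * 8 * 8 * 8 * 8 * 8 * raise_to(8, 2)
= 8 * 8 * 8 * 8 * 8 * 8 * 8 * 8 * 8 * raise_to(8, 1)
= 8 * 8 * 8 * 8 * 8 * 8 * 8 * 8 * 8 * 8 * raise_to(8, 0)
= 8 * 8 * 8 * 8 * 8 * 8 * 8 * 8 * 8 * 8 * 1
= 1073741824

1073741824


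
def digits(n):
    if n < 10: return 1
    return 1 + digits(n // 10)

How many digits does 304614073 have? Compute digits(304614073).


digits(304614073) = 1 + digits(30461407)
digits(30461407) = 1 + digits(3046140)
digits(3046140) = 1 + digits(304614)
digits(304614) = 1 + digits(30461)
digits(30461) = 1 + digits(3046)
digits(3046) = 1 + digits(304)
digits(304) = 1 + digits(30)
digits(30) = 1 + digits(3)
digits(3) = 1  (base case: 3 < 10)
Unwinding: 1 + 1 + 1 + 1 + 1 + 1 + 1 + 1 + 1 = 9

9


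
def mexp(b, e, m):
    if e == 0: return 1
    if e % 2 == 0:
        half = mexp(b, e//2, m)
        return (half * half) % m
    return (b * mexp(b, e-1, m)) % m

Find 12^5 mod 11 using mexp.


mexp(12, 5, 11): e is odd, compute mexp(12, 4, 11)
  mexp(12, 4, 11): e is even, compute mexp(12, 2, 11)
    mexp(12, 2, 11): e is even, compute mexp(12, 1, 11)
      mexp(12, 1, 11): e is odd, compute mexp(12, 0, 11)
        mexp(12, 0, 11) = 1
      (12 * 1) % 11 = 1
    half=1, (1*1) % 11 = 1
  half=1, (1*1) % 11 = 1
(12 * 1) % 11 = 1

1


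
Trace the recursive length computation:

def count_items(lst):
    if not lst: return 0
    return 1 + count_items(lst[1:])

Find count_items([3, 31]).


count_items([3, 31]) = 1 + count_items([31])
count_items([31]) = 1 + count_items([])
count_items([]) = 0  (base case)
Unwinding: 1 + 1 + 0 = 2

2


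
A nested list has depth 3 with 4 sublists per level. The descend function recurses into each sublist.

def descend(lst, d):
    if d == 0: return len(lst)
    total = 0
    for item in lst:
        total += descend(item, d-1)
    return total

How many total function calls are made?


At depth 0 (root): 1 call
At depth 1: each of 1 parents calls descend on 4 children = 4 calls
At depth 2: each of 4 parents calls descend on 4 children = 16 calls
At depth 3: each of 16 parents calls descend on 4 children = 64 calls
Total: 1 + 4 + 16 + 64 = 85

85


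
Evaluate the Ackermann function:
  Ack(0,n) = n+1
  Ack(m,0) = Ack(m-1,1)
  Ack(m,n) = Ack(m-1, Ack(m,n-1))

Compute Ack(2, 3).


Ack(2, 3) = Ack(1, Ack(2, 2))
  Ack(2, 2) = Ack(1, Ack(2, 1))
    Ack(2, 1) = Ack(1, Ack(2, 0))
      Ack(2, 0) = Ack(1, 1)
        Ack(1, 1) = Ack(0, Ack(1, 0))
          Ack(1, 0) = Ack(0, 1)
          Ack(0, 1) = 2
          = Ack(0, 2)
          Ack(0, 2) = 3
      = Ack(1, 3)
      Ack(1, 3) = Ack(0, Ack(1, 2))
        Ack(1, 2) = Ack(0, Ack(1, 1))
          Ack(1, 1) = Ack(0, Ack(1, 0))
          Ack(1, 0) = Ack(0, 1)
          Ack(0, 1) = 2
            = Ack(0, 2)
          Ack(0, 2) = 3
          = Ack(0, 3)
          Ack(0, 3) = 4
        = Ack(0, 4)
        Ack(0, 4) = 5
    = Ack(1, 5)
    Ack(1, 5) = Ack(0, Ack(1, 4))
      Ack(1, 4) = Ack(0, Ack(1, 3))
        Ack(1, 3) = Ack(0, Ack(1, 2))
... (trace truncated)
Result: Ack(2, 3) = 9

9


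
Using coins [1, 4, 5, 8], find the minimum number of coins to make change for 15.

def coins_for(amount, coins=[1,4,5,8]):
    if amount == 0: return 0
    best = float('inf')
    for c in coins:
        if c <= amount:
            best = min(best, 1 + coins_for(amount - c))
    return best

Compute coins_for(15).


Building up with DP:
coins_for(0) = 0
coins_for(1) = min(1+coins_for(0)=1+0=1) = 1
coins_for(2) = min(1+coins_for(1)=1+1=2) = 2
coins_for(3) = min(1+coins_for(2)=1+2=3) = 3
coins_for(4) = min(1+coins_for(3)=1+3=4, 1+coins_for(0)=1+0=1) = 1
coins_for(5) = min(1+coins_for(4)=1+1=2, 1+coins_for(1)=1+1=2, 1+coins_for(0)=1+0=1) = 1
coins_for(6) = min(1+coins_for(5)=1+1=2, 1+coins_for(2)=1+2=3, 1+coins_for(1)=1+1=2) = 2
coins_for(7) = min(1+coins_for(6)=1+2=3, 1+coins_for(3)=1+3=4, 1+coins_for(2)=1+2=3) = 3
coins_for(8) = min(1+coins_for(7)=1+3=4, 1+coins_for(4)=1+1=2, 1+coins_for(3)=1+3=4, 1+coins_for(0)=1+0=1) = 1
coins_for(9) = min(1+coins_for(8)=1+1=2, 1+coins_for(5)=1+1=2, 1+coins_for(4)=1+1=2, 1+coins_for(1)=1+1=2) = 2
coins_for(10) = min(1+coins_for(9)=1+2=3, 1+coins_for(6)=1+2=3, 1+coins_for(5)=1+1=2, 1+coins_for(2)=1+2=3) = 2
coins_for(11) = min(1+coins_for(10)=1+2=3, 1+coins_for(7)=1+3=4, 1+coins_for(6)=1+2=3, 1+coins_for(3)=1+3=4) = 3
coins_for(12) = min(1+coins_for(11)=1+3=4, 1+coins_for(8)=1+1=2, 1+coins_for(7)=1+3=4, 1+coins_for(4)=1+1=2) = 2
coins_for(13) = min(1+coins_for(12)=1+2=3, 1+coins_for(9)=1+2=3, 1+coins_for(8)=1+1=2, 1+coins_for(5)=1+1=2) = 2
coins_for(14) = min(1+coins_for(13)=1+2=3, 1+coins_for(10)=1+2=3, 1+coins_for(9)=1+2=3, 1+coins_for(6)=1+2=3) = 3
coins_for(15) = min(1+coins_for(14)=1+3=4, 1+coins_for(11)=1+3=4, 1+coins_for(10)=1+2=3, 1+coins_for(7)=1+3=4) = 3

3


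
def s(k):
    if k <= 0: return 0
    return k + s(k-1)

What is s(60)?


s(60)
= 60 + 59 + 58 + 57 + 56 + 55 + 54 + 53 + 52 + 51 + 50 + 49 + 48 + 47 + 46 + 45 + 44 + 43 + 42 + 41 + 40 + 39 + 38 + 37 + 36 + 35 + 34 + 33 + 32 + 31 + 30 + 29 + 28 + 27 + 26 + 25 + 24 + 23 + 22 + 21 + 20 + 19 + 18 + 17 + 16 + 15 + 14 + 13 + 12 + 11 + 10 + 9 + 8 + 7 + 6 + 5 + 4 + 3 + 2 + 1 + s(0)
= 60 + 59 + 58 + 57 + 56 + 55 + 54 + 53 + 52 + 51 + 50 + 49 + 48 + 47 + 46 + 45 + 44 + 43 + 42 + 41 + 40 + 39 + 38 + 37 + 36 + 35 + 34 + 33 + 32 + 31 + 30 + 29 + 28 + 27 + 26 + 25 + 24 + 23 + 22 + 21 + 20 + 19 + 18 + 17 + 16 + 15 + 14 + 13 + 12 + 11 + 10 + 9 + 8 + 7 + 6 + 5 + 4 + 3 + 2 + 1 + 0
= 1830

1830


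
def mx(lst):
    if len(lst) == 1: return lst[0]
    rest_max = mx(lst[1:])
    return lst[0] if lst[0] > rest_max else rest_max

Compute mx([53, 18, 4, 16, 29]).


mx([53, 18, 4, 16, 29]): compare 53 with mx([18, 4, 16, 29])
mx([18, 4, 16, 29]): compare 18 with mx([4, 16, 29])
mx([4, 16, 29]): compare 4 with mx([16, 29])
mx([16, 29]): compare 16 with mx([29])
mx([29]) = 29  (base case)
Compare 16 with 29 -> 29
Compare 4 with 29 -> 29
Compare 18 with 29 -> 29
Compare 53 with 29 -> 53

53


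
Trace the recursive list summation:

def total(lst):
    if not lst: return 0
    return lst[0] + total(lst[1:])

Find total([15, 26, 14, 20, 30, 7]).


total([15, 26, 14, 20, 30, 7]) = 15 + total([26, 14, 20, 30, 7])
total([26, 14, 20, 30, 7]) = 26 + total([14, 20, 30, 7])
total([14, 20, 30, 7]) = 14 + total([20, 30, 7])
total([20, 30, 7]) = 20 + total([30, 7])
total([30, 7]) = 30 + total([7])
total([7]) = 7 + total([])
total([]) = 0  (base case)
Total: 15 + 26 + 14 + 20 + 30 + 7 + 0 = 112

112


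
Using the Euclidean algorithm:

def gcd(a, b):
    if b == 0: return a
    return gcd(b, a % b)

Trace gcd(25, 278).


gcd(25, 278) = gcd(278, 25)
gcd(278, 25) = gcd(25, 3)
gcd(25, 3) = gcd(3, 1)
gcd(3, 1) = gcd(1, 0)
gcd(1, 0) = 1  (base case)

1


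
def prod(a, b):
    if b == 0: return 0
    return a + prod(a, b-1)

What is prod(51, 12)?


prod(51, 12) = 51 + prod(51, 11)
prod(51, 11) = 51 + prod(51, 10)
prod(51, 10) = 51 + prod(51, 9)
prod(51, 9) = 51 + prod(51, 8)
prod(51, 8) = 51 + prod(51, 7)
prod(51, 7) = 51 + prod(51, 6)
prod(51, 6) = 51 + prod(51, 5)
prod(51, 5) = 51 + prod(51, 4)
prod(51, 4) = 51 + prod(51, 3)
prod(51, 3) = 51 + prod(51, 2)
prod(51, 2) = 51 + prod(51, 1)
prod(51, 1) = 51 + prod(51, 0)
prod(51, 0) = 0  (base case)
Total: 51 + 51 + 51 + 51 + 51 + 51 + 51 + 51 + 51 + 51 + 51 + 51 + 0 = 612

612


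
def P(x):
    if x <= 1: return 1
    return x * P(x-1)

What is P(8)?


P(8)
= 8 * P(7)
= 8 * 7 * P(6)
= 8 * 7 * 6 * P(5)
= 8 * 7 * 6 * 5 * P(4)
= 8 * 7 * 6 * 5 * 4 * P(3)
= 8 * 7 * 6 * 5 * 4 * 3 * P(2)
= 8 * 7 * 6 * 5 * 4 * 3 * 2 * P(1)
= 8 * 7 * 6 * 5 * 4 * 3 * 2 * 1
= 40320

40320


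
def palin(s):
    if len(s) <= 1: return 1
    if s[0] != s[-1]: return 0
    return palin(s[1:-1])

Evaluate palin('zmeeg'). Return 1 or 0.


palin('zmeeg'): s[0]='z' != s[-1]='g' -> return 0
Result: 0 (not a palindrome)

0


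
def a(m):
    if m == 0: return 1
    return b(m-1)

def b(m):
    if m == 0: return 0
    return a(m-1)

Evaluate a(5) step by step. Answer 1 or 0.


a(5) = b(4)
b(4) = a(3)
a(3) = b(2)
b(2) = a(1)
a(1) = b(0)
b(0) = 0  (base case)
Result: 0

0


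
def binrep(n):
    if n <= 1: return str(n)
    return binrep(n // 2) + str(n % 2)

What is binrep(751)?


binrep(751) = binrep(375) + '1'
binrep(375) = binrep(187) + '1'
binrep(187) = binrep(93) + '1'
binrep(93) = binrep(46) + '1'
binrep(46) = binrep(23) + '0'
binrep(23) = binrep(11) + '1'
binrep(11) = binrep(5) + '1'
binrep(5) = binrep(2) + '1'
binrep(2) = binrep(1) + '0'
binrep(1) = '1'  (base case)
Concatenating: '1' + '0' + '1' + '1' + '1' + '0' + '1' + '1' + '1' + '1' = '1011101111'

1011101111


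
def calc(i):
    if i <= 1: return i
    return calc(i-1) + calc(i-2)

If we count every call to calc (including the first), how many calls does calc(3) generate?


Let C(n) = total calls for calc(n)
C(0) = 1, C(1) = 1
C(2) = 1 + C(1) + C(0) = 1 + 1 + 1 = 3
C(3) = 1 + C(2) + C(1) = 1 + 3 + 1 = 5

5


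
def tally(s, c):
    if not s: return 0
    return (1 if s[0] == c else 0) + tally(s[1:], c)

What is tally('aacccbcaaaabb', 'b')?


s[0]='a' != 'b' -> 0
s[0]='a' != 'b' -> 0
s[0]='c' != 'b' -> 0
s[0]='c' != 'b' -> 0
s[0]='c' != 'b' -> 0
s[0]='b' == 'b' -> 1
s[0]='c' != 'b' -> 0
s[0]='a' != 'b' -> 0
s[0]='a' != 'b' -> 0
s[0]='a' != 'b' -> 0
s[0]='a' != 'b' -> 0
s[0]='b' == 'b' -> 1
s[0]='b' == 'b' -> 1
Sum: 0 + 0 + 0 + 0 + 0 + 1 + 0 + 0 + 0 + 0 + 0 + 1 + 1 = 3

3


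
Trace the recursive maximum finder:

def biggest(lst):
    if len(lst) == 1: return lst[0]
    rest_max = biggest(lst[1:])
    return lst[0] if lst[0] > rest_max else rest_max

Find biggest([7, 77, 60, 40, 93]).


biggest([7, 77, 60, 40, 93]): compare 7 with biggest([77, 60, 40, 93])
biggest([77, 60, 40, 93]): compare 77 with biggest([60, 40, 93])
biggest([60, 40, 93]): compare 60 with biggest([40, 93])
biggest([40, 93]): compare 40 with biggest([93])
biggest([93]) = 93  (base case)
Compare 40 with 93 -> 93
Compare 60 with 93 -> 93
Compare 77 with 93 -> 93
Compare 7 with 93 -> 93

93


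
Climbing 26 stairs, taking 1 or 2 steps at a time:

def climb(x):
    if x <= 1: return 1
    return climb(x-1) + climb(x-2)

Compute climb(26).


Building up from base cases:
climb(0) = 1
climb(1) = 1
climb(2) = climb(1) + climb(0) = 1 + 1 = 2
climb(3) = climb(2) + climb(1) = 2 + 1 = 3
climb(4) = climb(3) + climb(2) = 3 + 2 = 5
climb(5) = climb(4) + climb(3) = 5 + 3 = 8
climb(6) = climb(5) + climb(4) = 8 + 5 = 13
climb(7) = climb(6) + climb(5) = 13 + 8 = 21
climb(8) = climb(7) + climb(6) = 21 + 13 = 34
climb(9) = climb(8) + climb(7) = 34 + 21 = 55
climb(10) = climb(9) + climb(8) = 55 + 34 = 89
climb(11) = climb(10) + climb(9) = 89 + 55 = 144
climb(12) = climb(11) + climb(10) = 144 + 89 = 233
climb(13) = climb(12) + climb(11) = 233 + 144 = 377
climb(14) = climb(13) + climb(12) = 377 + 233 = 610
climb(15) = climb(14) + climb(13) = 610 + 377 = 987
climb(16) = climb(15) + climb(14) = 987 + 610 = 1597
climb(17) = climb(16) + climb(15) = 1597 + 987 = 2584
climb(18) = climb(17) + climb(16) = 2584 + 1597 = 4181
climb(19) = climb(18) + climb(17) = 4181 + 2584 = 6765
climb(20) = climb(19) + climb(18) = 6765 + 4181 = 10946
climb(21) = climb(20) + climb(19) = 10946 + 6765 = 17711
climb(22) = climb(21) + climb(20) = 17711 + 10946 = 28657
climb(23) = climb(22) + climb(21) = 28657 + 17711 = 46368
climb(24) = climb(23) + climb(22) = 46368 + 28657 = 75025
climb(25) = climb(24) + climb(23) = 75025 + 46368 = 121393
climb(26) = climb(25) + climb(24) = 121393 + 75025 = 196418

196418


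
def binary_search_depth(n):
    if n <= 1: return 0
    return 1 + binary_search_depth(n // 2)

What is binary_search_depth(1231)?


1231 / 2 = 615
615 / 2 = 307
307 / 2 = 153
153 / 2 = 76
76 / 2 = 38
38 / 2 = 19
19 / 2 = 9
9 / 2 = 4
4 / 2 = 2
2 / 2 = 1
Reached 1 after 10 halvings

10


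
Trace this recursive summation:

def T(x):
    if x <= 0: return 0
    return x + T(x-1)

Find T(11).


T(11)
= 11 + 10 + 9 + 8 + 7 + 6 + 5 + 4 + 3 + 2 + 1 + T(0)
= 11 + 10 + 9 + 8 + 7 + 6 + 5 + 4 + 3 + 2 + 1 + 0
= 66

66


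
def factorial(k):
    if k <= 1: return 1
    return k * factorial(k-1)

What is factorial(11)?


factorial(11)
= 11 * factorial(10)
= 11 * 10 * factorial(9)
= 11 * 10 * 9 * factorial(8)
= 11 * 10 * 9 * 8 * factorial(7)
= 11 * 10 * 9 * 8 * 7 * factorial(6)
= 11 * 10 * 9 * 8 * 7 * 6 * factorial(5)
= 11 * 10 * 9 * 8 * 7 * 6 * 5 * factorial(4)
= 11 * 10 * 9 * 8 * 7 * 6 * 5 * 4 * factorial(3)
= 11 * 10 * 9 * 8 * 7 * 6 * 5 * 4 * 3 * factorial(2)
= 11 * 10 * 9 * 8 * 7 * 6 * 5 * 4 * 3 * 2 * factorial(1)
= 11 * 10 * 9 * 8 * 7 * 6 * 5 * 4 * 3 * 2 * 1
= 39916800

39916800


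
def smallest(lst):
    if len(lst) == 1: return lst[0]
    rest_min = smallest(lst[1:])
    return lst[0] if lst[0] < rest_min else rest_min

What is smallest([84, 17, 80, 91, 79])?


smallest([84, 17, 80, 91, 79]): compare 84 with smallest([17, 80, 91, 79])
smallest([17, 80, 91, 79]): compare 17 with smallest([80, 91, 79])
smallest([80, 91, 79]): compare 80 with smallest([91, 79])
smallest([91, 79]): compare 91 with smallest([79])
smallest([79]) = 79  (base case)
Compare 91 with 79 -> 79
Compare 80 with 79 -> 79
Compare 17 with 79 -> 17
Compare 84 with 17 -> 17

17


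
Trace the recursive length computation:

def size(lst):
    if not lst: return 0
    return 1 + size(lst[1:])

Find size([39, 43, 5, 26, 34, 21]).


size([39, 43, 5, 26, 34, 21]) = 1 + size([43, 5, 26, 34, 21])
size([43, 5, 26, 34, 21]) = 1 + size([5, 26, 34, 21])
size([5, 26, 34, 21]) = 1 + size([26, 34, 21])
size([26, 34, 21]) = 1 + size([34, 21])
size([34, 21]) = 1 + size([21])
size([21]) = 1 + size([])
size([]) = 0  (base case)
Unwinding: 1 + 1 + 1 + 1 + 1 + 1 + 0 = 6

6


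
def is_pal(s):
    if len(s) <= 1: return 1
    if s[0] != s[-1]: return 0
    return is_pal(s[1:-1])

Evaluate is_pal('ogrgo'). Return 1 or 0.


is_pal('ogrgo'): s[0]='o' == s[-1]='o' -> check is_pal('grg')
is_pal('grg'): s[0]='g' == s[-1]='g' -> check is_pal('r')
is_pal('r'): len <= 1 -> return 1  (base case)
Result: 1 (palindrome)

1


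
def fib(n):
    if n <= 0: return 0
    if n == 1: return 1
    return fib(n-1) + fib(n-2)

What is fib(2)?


Computing fib(2) bottom-up:
fib(0) = 0
fib(1) = 1
fib(2) = fib(1) + fib(0) = 1 + 0 = 1

1


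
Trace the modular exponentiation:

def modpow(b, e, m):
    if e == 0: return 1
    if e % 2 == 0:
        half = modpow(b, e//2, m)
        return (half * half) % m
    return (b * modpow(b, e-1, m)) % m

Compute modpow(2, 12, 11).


modpow(2, 12, 11): e is even, compute modpow(2, 6, 11)
  modpow(2, 6, 11): e is even, compute modpow(2, 3, 11)
    modpow(2, 3, 11): e is odd, compute modpow(2, 2, 11)
      modpow(2, 2, 11): e is even, compute modpow(2, 1, 11)
        modpow(2, 1, 11): e is odd, compute modpow(2, 0, 11)
          modpow(2, 0, 11) = 1
        (2 * 1) % 11 = 2
      half=2, (2*2) % 11 = 4
    (2 * 4) % 11 = 8
  half=8, (8*8) % 11 = 9
half=9, (9*9) % 11 = 4

4


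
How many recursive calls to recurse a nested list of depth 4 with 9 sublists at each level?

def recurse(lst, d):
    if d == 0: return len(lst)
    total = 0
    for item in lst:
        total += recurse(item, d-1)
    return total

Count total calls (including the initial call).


At depth 0 (root): 1 call
At depth 1: each of 1 parents calls recurse on 9 children = 9 calls
At depth 2: each of 9 parents calls recurse on 9 children = 81 calls
At depth 3: each of 81 parents calls recurse on 9 children = 729 calls
At depth 4: each of 729 parents calls recurse on 9 children = 6561 calls
Total: 1 + 9 + 81 + 729 + 6561 = 7381

7381


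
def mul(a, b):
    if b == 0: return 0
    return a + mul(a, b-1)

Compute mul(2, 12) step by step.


mul(2, 12) = 2 + mul(2, 11)
mul(2, 11) = 2 + mul(2, 10)
mul(2, 10) = 2 + mul(2, 9)
mul(2, 9) = 2 + mul(2, 8)
mul(2, 8) = 2 + mul(2, 7)
mul(2, 7) = 2 + mul(2, 6)
mul(2, 6) = 2 + mul(2, 5)
mul(2, 5) = 2 + mul(2, 4)
mul(2, 4) = 2 + mul(2, 3)
mul(2, 3) = 2 + mul(2, 2)
mul(2, 2) = 2 + mul(2, 1)
mul(2, 1) = 2 + mul(2, 0)
mul(2, 0) = 0  (base case)
Total: 2 + 2 + 2 + 2 + 2 + 2 + 2 + 2 + 2 + 2 + 2 + 2 + 0 = 24

24


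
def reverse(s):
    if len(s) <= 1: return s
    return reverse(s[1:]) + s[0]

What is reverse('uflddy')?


reverse('uflddy') = reverse('flddy') + 'u'
reverse('flddy') = reverse('lddy') + 'f'
reverse('lddy') = reverse('ddy') + 'l'
reverse('ddy') = reverse('dy') + 'd'
reverse('dy') = reverse('y') + 'd'
reverse('y') = 'y'  (base case)
Concatenating: 'y' + 'd' + 'd' + 'l' + 'f' + 'u' = 'yddlfu'

yddlfu


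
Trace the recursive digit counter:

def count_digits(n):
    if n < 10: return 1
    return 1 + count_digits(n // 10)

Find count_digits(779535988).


count_digits(779535988) = 1 + count_digits(77953598)
count_digits(77953598) = 1 + count_digits(7795359)
count_digits(7795359) = 1 + count_digits(779535)
count_digits(779535) = 1 + count_digits(77953)
count_digits(77953) = 1 + count_digits(7795)
count_digits(7795) = 1 + count_digits(779)
count_digits(779) = 1 + count_digits(77)
count_digits(77) = 1 + count_digits(7)
count_digits(7) = 1  (base case: 7 < 10)
Unwinding: 1 + 1 + 1 + 1 + 1 + 1 + 1 + 1 + 1 = 9

9


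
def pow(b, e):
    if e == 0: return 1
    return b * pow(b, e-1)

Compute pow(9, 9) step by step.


pow(9, 9)
= 9 * pow(9, 8)
= 9 * 9 * pow(9, 7)
= 9 * 9 * 9 * pow(9, 6)
= 9 * 9 * 9 * 9 * pow(9, 5)
= 9 * 9 * 9 * 9 * 9 * pow(9, 4)
= 9 * 9 * 9 * 9 * 9 * 9 * pow(9, 3)
= 9 * 9 * 9 * 9 * 9 * 9 * 9 * pow(9, 2)
= 9 * 9 * 9 * 9 * 9 * 9 * 9 * 9 * pow(9, 1)
= 9 * 9 * 9 * 9 * 9 * 9 * 9 * 9 * 9 * pow(9, 0)
= 9 * 9 * 9 * 9 * 9 * 9 * 9 * 9 * 9 * 1
= 387420489

387420489


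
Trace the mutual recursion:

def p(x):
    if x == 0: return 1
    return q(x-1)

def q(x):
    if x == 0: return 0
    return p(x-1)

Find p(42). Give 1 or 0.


p(42) = q(41)
q(41) = p(40)
p(40) = q(39)
q(39) = p(38)
p(38) = q(37)
q(37) = p(36)
p(36) = q(35)
q(35) = p(34)
p(34) = q(33)
q(33) = p(32)
p(32) = q(31)
q(31) = p(30)
p(30) = q(29)
q(29) = p(28)
p(28) = q(27)
q(27) = p(26)
p(26) = q(25)
q(25) = p(24)
p(24) = q(23)
q(23) = p(22)
p(22) = q(21)
q(21) = p(20)
p(20) = q(19)
q(19) = p(18)
p(18) = q(17)
q(17) = p(16)
p(16) = q(15)
q(15) = p(14)
p(14) = q(13)
q(13) = p(12)
p(12) = q(11)
q(11) = p(10)
p(10) = q(9)
q(9) = p(8)
p(8) = q(7)
q(7) = p(6)
p(6) = q(5)
q(5) = p(4)
p(4) = q(3)
q(3) = p(2)
p(2) = q(1)
q(1) = p(0)
p(0) = 1  (base case)
Result: 1

1


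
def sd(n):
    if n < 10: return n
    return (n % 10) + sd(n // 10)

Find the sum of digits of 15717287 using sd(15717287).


sd(15717287) = 7 + sd(1571728)
sd(1571728) = 8 + sd(157172)
sd(157172) = 2 + sd(15717)
sd(15717) = 7 + sd(1571)
sd(1571) = 1 + sd(157)
sd(157) = 7 + sd(15)
sd(15) = 5 + sd(1)
sd(1) = 1  (base case)
Total: 7 + 8 + 2 + 7 + 1 + 7 + 5 + 1 = 38

38


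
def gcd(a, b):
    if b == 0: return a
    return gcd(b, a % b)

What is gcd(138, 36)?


gcd(138, 36) = gcd(36, 30)
gcd(36, 30) = gcd(30, 6)
gcd(30, 6) = gcd(6, 0)
gcd(6, 0) = 6  (base case)

6


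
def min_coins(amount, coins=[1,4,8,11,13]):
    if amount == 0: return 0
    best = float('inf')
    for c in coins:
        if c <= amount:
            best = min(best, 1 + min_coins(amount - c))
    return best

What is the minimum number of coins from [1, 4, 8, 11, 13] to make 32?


Building up with DP:
min_coins(0) = 0
min_coins(1) = min(1+min_coins(0)=1+0=1) = 1
min_coins(2) = min(1+min_coins(1)=1+1=2) = 2
min_coins(3) = min(1+min_coins(2)=1+2=3) = 3
min_coins(4) = min(1+min_coins(3)=1+3=4, 1+min_coins(0)=1+0=1) = 1
min_coins(5) = min(1+min_coins(4)=1+1=2, 1+min_coins(1)=1+1=2) = 2
min_coins(6) = min(1+min_coins(5)=1+2=3, 1+min_coins(2)=1+2=3) = 3
min_coins(7) = min(1+min_coins(6)=1+3=4, 1+min_coins(3)=1+3=4) = 4
min_coins(8) = min(1+min_coins(7)=1+4=5, 1+min_coins(4)=1+1=2, 1+min_coins(0)=1+0=1) = 1
min_coins(9) = min(1+min_coins(8)=1+1=2, 1+min_coins(5)=1+2=3, 1+min_coins(1)=1+1=2) = 2
min_coins(10) = min(1+min_coins(9)=1+2=3, 1+min_coins(6)=1+3=4, 1+min_coins(2)=1+2=3) = 3
min_coins(11) = min(1+min_coins(10)=1+3=4, 1+min_coins(7)=1+4=5, 1+min_coins(3)=1+3=4, 1+min_coins(0)=1+0=1) = 1
min_coins(12) = min(1+min_coins(11)=1+1=2, 1+min_coins(8)=1+1=2, 1+min_coins(4)=1+1=2, 1+min_coins(1)=1+1=2) = 2
min_coins(13) = min(1+min_coins(12)=1+2=3, 1+min_coins(9)=1+2=3, 1+min_coins(5)=1+2=3, 1+min_coins(2)=1+2=3, 1+min_coins(0)=1+0=1) = 1
min_coins(14) = min(1+min_coins(13)=1+1=2, 1+min_coins(10)=1+3=4, 1+min_coins(6)=1+3=4, 1+min_coins(3)=1+3=4, 1+min_coins(1)=1+1=2) = 2
min_coins(15) = min(1+min_coins(14)=1+2=3, 1+min_coins(11)=1+1=2, 1+min_coins(7)=1+4=5, 1+min_coins(4)=1+1=2, 1+min_coins(2)=1+2=3) = 2
min_coins(16) = min(1+min_coins(15)=1+2=3, 1+min_coins(12)=1+2=3, 1+min_coins(8)=1+1=2, 1+min_coins(5)=1+2=3, 1+min_coins(3)=1+3=4) = 2
min_coins(17) = min(1+min_coins(16)=1+2=3, 1+min_coins(13)=1+1=2, 1+min_coins(9)=1+2=3, 1+min_coins(6)=1+3=4, 1+min_coins(4)=1+1=2) = 2
min_coins(18) = min(1+min_coins(17)=1+2=3, 1+min_coins(14)=1+2=3, 1+min_coins(10)=1+3=4, 1+min_coins(7)=1+4=5, 1+min_coins(5)=1+2=3) = 3
min_coins(19) = min(1+min_coins(18)=1+3=4, 1+min_coins(15)=1+2=3, 1+min_coins(11)=1+1=2, 1+min_coins(8)=1+1=2, 1+min_coins(6)=1+3=4) = 2
min_coins(20) = min(1+min_coins(19)=1+2=3, 1+min_coins(16)=1+2=3, 1+min_coins(12)=1+2=3, 1+min_coins(9)=1+2=3, 1+min_coins(7)=1+4=5) = 3
min_coins(21) = min(1+min_coins(20)=1+3=4, 1+min_coins(17)=1+2=3, 1+min_coins(13)=1+1=2, 1+min_coins(10)=1+3=4, 1+min_coins(8)=1+1=2) = 2
min_coins(22) = min(1+min_coins(21)=1+2=3, 1+min_coins(18)=1+3=4, 1+min_coins(14)=1+2=3, 1+min_coins(11)=1+1=2, 1+min_coins(9)=1+2=3) = 2
min_coins(23) = min(1+min_coins(22)=1+2=3, 1+min_coins(19)=1+2=3, 1+min_coins(15)=1+2=3, 1+min_coins(12)=1+2=3, 1+min_coins(10)=1+3=4) = 3
min_coins(24) = min(1+min_coins(23)=1+3=4, 1+min_coins(20)=1+3=4, 1+min_coins(16)=1+2=3, 1+min_coins(13)=1+1=2, 1+min_coins(11)=1+1=2) = 2
min_coins(25) = min(1+min_coins(24)=1+2=3, 1+min_coins(21)=1+2=3, 1+min_coins(17)=1+2=3, 1+min_coins(14)=1+2=3, 1+min_coins(12)=1+2=3) = 3
min_coins(26) = min(1+min_coins(25)=1+3=4, 1+min_coins(22)=1+2=3, 1+min_coins(18)=1+3=4, 1+min_coins(15)=1+2=3, 1+min_coins(13)=1+1=2) = 2
min_coins(27) = min(1+min_coins(26)=1+2=3, 1+min_coins(23)=1+3=4, 1+min_coins(19)=1+2=3, 1+min_coins(16)=1+2=3, 1+min_coins(14)=1+2=3) = 3
min_coins(28) = min(1+min_coins(27)=1+3=4, 1+min_coins(24)=1+2=3, 1+min_coins(20)=1+3=4, 1+min_coins(17)=1+2=3, 1+min_coins(15)=1+2=3) = 3
min_coins(29) = min(1+min_coins(28)=1+3=4, 1+min_coins(25)=1+3=4, 1+min_coins(21)=1+2=3, 1+min_coins(18)=1+3=4, 1+min_coins(16)=1+2=3) = 3
min_coins(30) = min(1+min_coins(29)=1+3=4, 1+min_coins(26)=1+2=3, 1+min_coins(22)=1+2=3, 1+min_coins(19)=1+2=3, 1+min_coins(17)=1+2=3) = 3
min_coins(31) = min(1+min_coins(30)=1+3=4, 1+min_coins(27)=1+3=4, 1+min_coins(23)=1+3=4, 1+min_coins(20)=1+3=4, 1+min_coins(18)=1+3=4) = 4
min_coins(32) = min(1+min_coins(31)=1+4=5, 1+min_coins(28)=1+3=4, 1+min_coins(24)=1+2=3, 1+min_coins(21)=1+2=3, 1+min_coins(19)=1+2=3) = 3

3


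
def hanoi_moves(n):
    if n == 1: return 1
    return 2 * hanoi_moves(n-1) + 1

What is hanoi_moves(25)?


hanoi_moves(25) = 2 * hanoi_moves(24) + 1
hanoi_moves(24) = 2 * hanoi_moves(23) + 1
hanoi_moves(23) = 2 * hanoi_moves(22) + 1
hanoi_moves(22) = 2 * hanoi_moves(21) + 1
hanoi_moves(21) = 2 * hanoi_moves(20) + 1
hanoi_moves(20) = 2 * hanoi_moves(19) + 1
hanoi_moves(19) = 2 * hanoi_moves(18) + 1
hanoi_moves(18) = 2 * hanoi_moves(17) + 1
hanoi_moves(17) = 2 * hanoi_moves(16) + 1
hanoi_moves(16) = 2 * hanoi_moves(15) + 1
hanoi_moves(15) = 2 * hanoi_moves(14) + 1
hanoi_moves(14) = 2 * hanoi_moves(13) + 1
hanoi_moves(13) = 2 * hanoi_moves(12) + 1
hanoi_moves(12) = 2 * hanoi_moves(11) + 1
hanoi_moves(11) = 2 * hanoi_moves(10) + 1
hanoi_moves(10) = 2 * hanoi_moves(9) + 1
hanoi_moves(9) = 2 * hanoi_moves(8) + 1
hanoi_moves(8) = 2 * hanoi_moves(7) + 1
hanoi_moves(7) = 2 * hanoi_moves(6) + 1
hanoi_moves(6) = 2 * hanoi_moves(5) + 1
hanoi_moves(5) = 2 * hanoi_moves(4) + 1
hanoi_moves(4) = 2 * hanoi_moves(3) + 1
hanoi_moves(3) = 2 * hanoi_moves(2) + 1
hanoi_moves(2) = 2 * hanoi_moves(1) + 1
hanoi_moves(1) = 1  (base case)
hanoi_moves(2) = 2 * 1 + 1 = 3
hanoi_moves(3) = 2 * 3 + 1 = 7
hanoi_moves(4) = 2 * 7 + 1 = 15
hanoi_moves(5) = 2 * 15 + 1 = 31
hanoi_moves(6) = 2 * 31 + 1 = 63
hanoi_moves(7) = 2 * 63 + 1 = 127
hanoi_moves(8) = 2 * 127 + 1 = 255
hanoi_moves(9) = 2 * 255 + 1 = 511
hanoi_moves(10) = 2 * 511 + 1 = 1023
hanoi_moves(11) = 2 * 1023 + 1 = 2047
hanoi_moves(12) = 2 * 2047 + 1 = 4095
hanoi_moves(13) = 2 * 4095 + 1 = 8191
hanoi_moves(14) = 2 * 8191 + 1 = 16383
hanoi_moves(15) = 2 * 16383 + 1 = 32767
hanoi_moves(16) = 2 * 32767 + 1 = 65535
hanoi_moves(17) = 2 * 65535 + 1 = 131071
hanoi_moves(18) = 2 * 131071 + 1 = 262143
hanoi_moves(19) = 2 * 262143 + 1 = 524287
hanoi_moves(20) = 2 * 524287 + 1 = 1048575
hanoi_moves(21) = 2 * 1048575 + 1 = 2097151
hanoi_moves(22) = 2 * 2097151 + 1 = 4194303
hanoi_moves(23) = 2 * 4194303 + 1 = 8388607
hanoi_moves(24) = 2 * 8388607 + 1 = 16777215
hanoi_moves(25) = 2 * 16777215 + 1 = 33554431

33554431


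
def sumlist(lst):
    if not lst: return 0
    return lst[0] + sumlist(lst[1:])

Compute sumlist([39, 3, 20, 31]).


sumlist([39, 3, 20, 31]) = 39 + sumlist([3, 20, 31])
sumlist([3, 20, 31]) = 3 + sumlist([20, 31])
sumlist([20, 31]) = 20 + sumlist([31])
sumlist([31]) = 31 + sumlist([])
sumlist([]) = 0  (base case)
Total: 39 + 3 + 20 + 31 + 0 = 93

93


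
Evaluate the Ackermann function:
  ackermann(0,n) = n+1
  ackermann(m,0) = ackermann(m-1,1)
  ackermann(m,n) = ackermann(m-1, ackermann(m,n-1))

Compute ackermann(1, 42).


ackermann(1, 42) = ackermann(0, ackermann(1, 41))
  ackermann(1, 41) = ackermann(0, ackermann(1, 40))
    ackermann(1, 40) = ackermann(0, ackermann(1, 39))
      ackermann(1, 39) = ackermann(0, ackermann(1, 38))
        ackermann(1, 38) = ackermann(0, ackermann(1, 37))
          ackermann(1, 37) = ackermann(0, ackermann(1, 36))
          ackermann(1, 36) = ackermann(0, ackermann(1, 35))
          ackermann(1, 35) = ackermann(0, ackermann(1, 34))
          ackermann(1, 34) = ackermann(0, ackermann(1, 33))
          ackermann(1, 33) = ackermann(0, ackermann(1, 32))
          ackermann(1, 32) = ackermann(0, ackermann(1, 31))
          ackermann(1, 31) = ackermann(0, ackermann(1, 30))
          ackermann(1, 30) = ackermann(0, ackermann(1, 29))
          ackermann(1, 29) = ackermann(0, ackermann(1, 28))
          ackermann(1, 28) = ackermann(0, ackermann(1, 27))
          ackermann(1, 27) = ackermann(0, ackermann(1, 26))
          ackermann(1, 26) = ackermann(0, ackermann(1, 25))
          ackermann(1, 25) = ackermann(0, ackermann(1, 24))
          ackermann(1, 24) = ackermann(0, ackermann(1, 23))
          ackermann(1, 23) = ackermann(0, ackermann(1, 22))
          ackermann(1, 22) = ackermann(0, ackermann(1, 21))
          ackermann(1, 21) = ackermann(0, ackermann(1, 20))
          ackermann(1, 20) = ackermann(0, ackermann(1, 19))
          ackermann(1, 19) = ackermann(0, ackermann(1, 18))
          ackermann(1, 18) = ackermann(0, ackermann(1, 17))
... (trace truncated)
Result: ackermann(1, 42) = 44

44


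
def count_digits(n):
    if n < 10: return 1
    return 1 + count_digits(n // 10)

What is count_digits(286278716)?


count_digits(286278716) = 1 + count_digits(28627871)
count_digits(28627871) = 1 + count_digits(2862787)
count_digits(2862787) = 1 + count_digits(286278)
count_digits(286278) = 1 + count_digits(28627)
count_digits(28627) = 1 + count_digits(2862)
count_digits(2862) = 1 + count_digits(286)
count_digits(286) = 1 + count_digits(28)
count_digits(28) = 1 + count_digits(2)
count_digits(2) = 1  (base case: 2 < 10)
Unwinding: 1 + 1 + 1 + 1 + 1 + 1 + 1 + 1 + 1 = 9

9


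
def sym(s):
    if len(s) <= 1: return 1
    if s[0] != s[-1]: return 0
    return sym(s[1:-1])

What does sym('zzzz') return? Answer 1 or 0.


sym('zzzz'): s[0]='z' == s[-1]='z' -> check sym('zz')
sym('zz'): s[0]='z' == s[-1]='z' -> check sym('')
sym(''): len <= 1 -> return 1  (base case)
Result: 1 (palindrome)

1


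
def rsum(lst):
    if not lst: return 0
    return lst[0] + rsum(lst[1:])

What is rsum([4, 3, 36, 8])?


rsum([4, 3, 36, 8]) = 4 + rsum([3, 36, 8])
rsum([3, 36, 8]) = 3 + rsum([36, 8])
rsum([36, 8]) = 36 + rsum([8])
rsum([8]) = 8 + rsum([])
rsum([]) = 0  (base case)
Total: 4 + 3 + 36 + 8 + 0 = 51

51


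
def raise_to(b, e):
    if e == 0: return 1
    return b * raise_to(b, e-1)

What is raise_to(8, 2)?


raise_to(8, 2)
= 8 * raise_to(8, 1)
= 8 * 8 * raise_to(8, 0)
= 8 * 8 * 1
= 64

64


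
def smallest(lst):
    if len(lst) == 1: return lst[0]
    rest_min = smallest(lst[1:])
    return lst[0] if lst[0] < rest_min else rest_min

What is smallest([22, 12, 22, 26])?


smallest([22, 12, 22, 26]): compare 22 with smallest([12, 22, 26])
smallest([12, 22, 26]): compare 12 with smallest([22, 26])
smallest([22, 26]): compare 22 with smallest([26])
smallest([26]) = 26  (base case)
Compare 22 with 26 -> 22
Compare 12 with 22 -> 12
Compare 22 with 12 -> 12

12


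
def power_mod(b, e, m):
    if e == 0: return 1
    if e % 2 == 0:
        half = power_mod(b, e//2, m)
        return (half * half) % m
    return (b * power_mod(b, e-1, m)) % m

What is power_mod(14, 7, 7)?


power_mod(14, 7, 7): e is odd, compute power_mod(14, 6, 7)
  power_mod(14, 6, 7): e is even, compute power_mod(14, 3, 7)
    power_mod(14, 3, 7): e is odd, compute power_mod(14, 2, 7)
      power_mod(14, 2, 7): e is even, compute power_mod(14, 1, 7)
        power_mod(14, 1, 7): e is odd, compute power_mod(14, 0, 7)
          power_mod(14, 0, 7) = 1
        (14 * 1) % 7 = 0
      half=0, (0*0) % 7 = 0
    (14 * 0) % 7 = 0
  half=0, (0*0) % 7 = 0
(14 * 0) % 7 = 0

0


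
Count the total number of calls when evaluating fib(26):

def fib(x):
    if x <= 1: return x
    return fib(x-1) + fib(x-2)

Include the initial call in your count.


Let C(n) = total calls for fib(n)
C(0) = 1, C(1) = 1
C(2) = 1 + C(1) + C(0) = 1 + 1 + 1 = 3
C(3) = 1 + C(2) + C(1) = 1 + 3 + 1 = 5
C(4) = 1 + C(3) + C(2) = 1 + 5 + 3 = 9
C(5) = 1 + C(4) + C(3) = 1 + 9 + 5 = 15
C(6) = 1 + C(5) + C(4) = 1 + 15 + 9 = 25
C(7) = 1 + C(6) + C(5) = 1 + 25 + 15 = 41
C(8) = 1 + C(7) + C(6) = 1 + 41 + 25 = 67
C(9) = 1 + C(8) + C(7) = 1 + 67 + 41 = 109
C(10) = 1 + C(9) + C(8) = 1 + 109 + 67 = 177
C(11) = 1 + C(10) + C(9) = 1 + 177 + 109 = 287
C(12) = 1 + C(11) + C(10) = 1 + 287 + 177 = 465
C(13) = 1 + C(12) + C(11) = 1 + 465 + 287 = 753
C(14) = 1 + C(13) + C(12) = 1 + 753 + 465 = 1219
C(15) = 1 + C(14) + C(13) = 1 + 1219 + 753 = 1973
C(16) = 1 + C(15) + C(14) = 1 + 1973 + 1219 = 3193
C(17) = 1 + C(16) + C(15) = 1 + 3193 + 1973 = 5167
C(18) = 1 + C(17) + C(16) = 1 + 5167 + 3193 = 8361
C(19) = 1 + C(18) + C(17) = 1 + 8361 + 5167 = 13529
C(20) = 1 + C(19) + C(18) = 1 + 13529 + 8361 = 21891
C(21) = 1 + C(20) + C(19) = 1 + 21891 + 13529 = 35421
C(22) = 1 + C(21) + C(20) = 1 + 35421 + 21891 = 57313
C(23) = 1 + C(22) + C(21) = 1 + 57313 + 35421 = 92735
C(24) = 1 + C(23) + C(22) = 1 + 92735 + 57313 = 150049
C(25) = 1 + C(24) + C(23) = 1 + 150049 + 92735 = 242785
C(26) = 1 + C(25) + C(24) = 1 + 242785 + 150049 = 392835

392835
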